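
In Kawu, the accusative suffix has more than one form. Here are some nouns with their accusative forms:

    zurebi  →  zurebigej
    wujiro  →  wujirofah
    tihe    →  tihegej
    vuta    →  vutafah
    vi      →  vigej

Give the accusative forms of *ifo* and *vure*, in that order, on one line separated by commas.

The suffix is conditioned by the last vowel: -gej when the last vowel of the stem is a front vowel (*zurebi*, *tihe*, *vi*); -fah when the last vowel of the stem is a back vowel (*wujiro*, *vuta*).
*ifo* — last vowel /o/ (a back vowel) → -fah → *ifofah*.
*vure*: last vowel = /e/, a front vowel → -gej → *vuregej*.

ifofah, vuregej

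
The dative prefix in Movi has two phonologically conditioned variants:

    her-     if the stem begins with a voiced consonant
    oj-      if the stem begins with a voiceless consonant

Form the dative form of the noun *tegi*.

Since the first consonant of *tegi* is /t/ (voiceless), it takes oj-, giving *ojtegi*.

ojtegi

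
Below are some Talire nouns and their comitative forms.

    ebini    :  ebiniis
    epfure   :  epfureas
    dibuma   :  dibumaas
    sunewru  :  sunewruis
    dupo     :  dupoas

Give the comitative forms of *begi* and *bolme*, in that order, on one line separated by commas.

Looking at the last vowel of each stem: -is when the last vowel of the stem is a high vowel (*ebini*, *sunewru*); -as when the last vowel of the stem is a non-high vowel (*epfure*, *dibuma*, *dupo*).
*begi*: last vowel = /i/, a high vowel → -is → *begiis*.
The last vowel of *bolme* is /e/, which is a non-high vowel, so the suffix is -as, giving *bolmeas*.

begiis, bolmeas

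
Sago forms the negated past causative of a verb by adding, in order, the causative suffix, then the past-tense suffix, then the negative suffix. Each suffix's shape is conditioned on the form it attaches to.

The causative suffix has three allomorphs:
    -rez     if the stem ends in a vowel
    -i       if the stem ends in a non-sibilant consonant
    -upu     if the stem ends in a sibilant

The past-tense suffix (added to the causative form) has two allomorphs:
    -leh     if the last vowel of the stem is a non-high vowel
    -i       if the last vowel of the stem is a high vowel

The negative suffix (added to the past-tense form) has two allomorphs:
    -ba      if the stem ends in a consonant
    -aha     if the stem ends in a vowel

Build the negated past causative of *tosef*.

tosefiiaha

*tosef*: final sound = /f/, a non-sibilant consonant → -i → *tosefi*.
The causative form *tosefi*: last vowel = /i/, a high vowel → -i → *tosefii*.
The final sound of the past-tense form *tosefii* is /i/, which is a vowel, so the negative suffix is -aha, giving *tosefiiaha*.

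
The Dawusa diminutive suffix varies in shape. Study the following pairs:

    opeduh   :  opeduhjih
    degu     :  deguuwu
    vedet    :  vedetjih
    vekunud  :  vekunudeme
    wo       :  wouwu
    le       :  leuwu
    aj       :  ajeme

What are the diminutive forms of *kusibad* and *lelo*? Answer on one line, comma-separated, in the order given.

kusibademe, lelouwu

The pattern is voicing of the final sound: -jih when the stem ends in a voiceless consonant (*opeduh*, *vedet*); -eme when the stem ends in a voiced consonant (*vekunud*, *aj*); -uwu when the stem ends in a vowel (*degu*, *wo*, *le*).
*kusibad*: final sound = /d/, a voiced consonant → -eme → *kusibademe*.
The final sound of *lelo* is /o/, which is a vowel, so the suffix is -uwu, giving *lelouwu*.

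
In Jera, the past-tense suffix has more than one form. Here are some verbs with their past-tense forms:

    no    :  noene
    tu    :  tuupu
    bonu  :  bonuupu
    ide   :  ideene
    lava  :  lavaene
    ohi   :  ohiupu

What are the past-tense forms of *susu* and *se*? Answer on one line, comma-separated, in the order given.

susuupu, seene

The pattern is height harmony: -upu when the last vowel of the stem is a high vowel (*tu*, *bonu*, *ohi*); -ene when the last vowel of the stem is a non-high vowel (*no*, *ide*, *lava*).
The last vowel of *susu* is /u/, which is a high vowel, so the suffix is -upu, giving *susuupu*.
*se*: last vowel = /e/, a non-high vowel → -ene → *seene*.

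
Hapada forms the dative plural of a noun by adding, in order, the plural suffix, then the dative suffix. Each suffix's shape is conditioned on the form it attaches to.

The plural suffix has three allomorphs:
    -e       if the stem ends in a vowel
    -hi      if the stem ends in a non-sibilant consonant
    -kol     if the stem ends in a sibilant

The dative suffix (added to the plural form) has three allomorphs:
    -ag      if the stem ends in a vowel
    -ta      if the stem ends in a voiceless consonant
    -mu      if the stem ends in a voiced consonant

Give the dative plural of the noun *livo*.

livoeag

*livo* — final sound /o/ (a vowel) → -e → *livoe*.
The final sound of the plural form *livoe* is /e/, which is a vowel, so the dative suffix is -ag, giving *livoeag*.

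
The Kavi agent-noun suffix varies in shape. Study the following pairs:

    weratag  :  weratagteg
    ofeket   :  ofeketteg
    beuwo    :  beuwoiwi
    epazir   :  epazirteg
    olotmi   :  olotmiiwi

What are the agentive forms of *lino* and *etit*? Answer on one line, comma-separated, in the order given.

The suffix is conditioned by the final sound: -teg when the stem ends in a consonant (*weratag*, *ofeket*, *epazir*); -iwi when the stem ends in a vowel (*beuwo*, *olotmi*).
The final sound of *lino* is /o/, which is a vowel, so the suffix is -iwi, giving *linoiwi*.
*etit*: final sound = /t/, a consonant → -teg → *etitteg*.

linoiwi, etitteg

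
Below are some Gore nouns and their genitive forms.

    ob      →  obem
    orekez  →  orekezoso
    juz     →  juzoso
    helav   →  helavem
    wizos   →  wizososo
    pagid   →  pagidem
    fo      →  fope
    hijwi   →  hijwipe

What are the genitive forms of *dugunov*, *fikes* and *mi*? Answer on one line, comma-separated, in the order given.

Looking at the final sound of each stem: -oso when the stem ends in a sibilant (*orekez*, *juz*, *wizos*); -em when the stem ends in a non-sibilant consonant (*ob*, *helav*, *pagid*); -pe when the stem ends in a vowel (*fo*, *hijwi*).
Since the final sound of *dugunov* is /v/ (a non-sibilant consonant), it takes -em, giving *dugunovem*.
The final sound of *fikes* is /s/, which is a sibilant, so the suffix is -oso, giving *fikesoso*.
Since the final sound of *mi* is /i/ (a vowel), it takes -pe, giving *mipe*.

dugunovem, fikesoso, mipe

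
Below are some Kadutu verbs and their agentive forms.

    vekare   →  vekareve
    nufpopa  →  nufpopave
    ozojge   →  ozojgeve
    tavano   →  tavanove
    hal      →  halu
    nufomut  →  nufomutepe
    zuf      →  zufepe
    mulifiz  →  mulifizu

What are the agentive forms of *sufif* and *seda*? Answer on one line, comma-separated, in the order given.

sufifepe, sedave

Looking at the final sound of each stem: -epe when the stem ends in a voiceless consonant (*nufomut*, *zuf*); -u when the stem ends in a voiced consonant (*hal*, *mulifiz*); -ve when the stem ends in a vowel (*vekare*, *nufpopa*, *ozojge*, *tavano*).
Since the final sound of *sufif* is /f/ (a voiceless consonant), it takes -epe, giving *sufifepe*.
The final sound of *seda* is /a/, which is a vowel, so the suffix is -ve, giving *sedave*.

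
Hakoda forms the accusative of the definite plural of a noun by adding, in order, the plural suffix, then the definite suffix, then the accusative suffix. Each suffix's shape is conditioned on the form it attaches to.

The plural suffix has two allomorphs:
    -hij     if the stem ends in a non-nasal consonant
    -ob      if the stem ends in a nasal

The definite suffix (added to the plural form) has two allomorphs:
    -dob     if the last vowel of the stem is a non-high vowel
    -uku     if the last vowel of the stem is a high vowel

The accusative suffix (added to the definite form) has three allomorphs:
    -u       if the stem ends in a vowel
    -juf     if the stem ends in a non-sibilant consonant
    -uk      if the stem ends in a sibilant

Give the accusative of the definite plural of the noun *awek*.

awekhijukuu

*awek*: final consonant = /k/, non-nasal → -hij → *awekhij*.
The plural form *awekhij*: last vowel = /i/, a high vowel → -uku → *awekhijuku*.
Since the final sound of the definite form *awekhijuku* is /u/ (a vowel), it takes -u, giving *awekhijukuu*.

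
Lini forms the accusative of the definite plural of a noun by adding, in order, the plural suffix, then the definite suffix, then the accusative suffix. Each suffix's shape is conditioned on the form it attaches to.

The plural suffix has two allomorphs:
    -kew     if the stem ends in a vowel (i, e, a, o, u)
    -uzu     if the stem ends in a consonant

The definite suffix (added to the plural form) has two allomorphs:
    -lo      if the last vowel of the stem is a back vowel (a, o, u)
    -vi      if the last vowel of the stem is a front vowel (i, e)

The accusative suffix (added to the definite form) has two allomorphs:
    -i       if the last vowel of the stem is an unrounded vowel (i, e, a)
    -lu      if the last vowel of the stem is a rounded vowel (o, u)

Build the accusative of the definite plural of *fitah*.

fitahuzulolu

*fitah* — final sound /h/ (a consonant) → -uzu → *fitahuzu*.
The plural form *fitahuzu*: last vowel = /u/, a back vowel → -lo → *fitahuzulo*.
The definite form *fitahuzulo*: last vowel = /o/, a rounded vowel → -lu → *fitahuzulolu*.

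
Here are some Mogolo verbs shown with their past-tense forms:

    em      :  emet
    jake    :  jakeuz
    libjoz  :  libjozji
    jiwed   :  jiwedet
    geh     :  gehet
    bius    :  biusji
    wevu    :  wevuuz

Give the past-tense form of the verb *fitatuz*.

The alternation tracks the final sound of the stem — -ji when the stem ends in a sibilant (*libjoz*, *bius*); -et when the stem ends in a non-sibilant consonant (*em*, *jiwed*, *geh*); -uz when the stem ends in a vowel (*jake*, *wevu*).
Since the final sound of *fitatuz* is /z/ (a sibilant), it takes -ji, giving *fitatuzji*.

fitatuzji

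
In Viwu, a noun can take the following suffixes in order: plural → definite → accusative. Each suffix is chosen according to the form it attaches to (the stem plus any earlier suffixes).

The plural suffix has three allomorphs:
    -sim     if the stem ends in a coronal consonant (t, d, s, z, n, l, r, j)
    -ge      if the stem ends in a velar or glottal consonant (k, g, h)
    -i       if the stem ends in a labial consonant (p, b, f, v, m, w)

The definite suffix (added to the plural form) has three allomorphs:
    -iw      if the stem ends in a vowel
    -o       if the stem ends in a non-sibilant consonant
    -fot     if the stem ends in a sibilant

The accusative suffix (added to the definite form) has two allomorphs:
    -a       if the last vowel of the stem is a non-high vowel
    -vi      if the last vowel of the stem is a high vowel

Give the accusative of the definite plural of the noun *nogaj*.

The final consonant of *nogaj* is /j/, which is coronal, so the plural suffix is -sim, giving *nogajsim*.
The plural form *nogajsim* — final sound /m/ (a non-sibilant consonant) → -o → *nogajsimo*.
Since the last vowel of the definite form *nogajsimo* is /o/ (a non-high vowel), it takes -a, giving *nogajsimoa*.

nogajsimoa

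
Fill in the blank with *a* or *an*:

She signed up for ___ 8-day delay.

The indefinite article is chosen by the initial *sound* of the following word, not its spelling.
The number *8* is spoken "eight", beginning with /eɪt/ — a vowel sound.
So the article is *an*: She signed up for an 8-day delay.

an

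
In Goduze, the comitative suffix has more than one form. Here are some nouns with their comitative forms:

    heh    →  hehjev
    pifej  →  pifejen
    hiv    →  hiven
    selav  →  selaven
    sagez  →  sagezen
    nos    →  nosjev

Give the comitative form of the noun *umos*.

The suffix is conditioned by the final consonant: -jev when the stem ends in a voiceless consonant (*heh*, *nos*); -en when the stem ends in a voiced consonant (*pifej*, *hiv*, *selav*, *sagez*).
*umos* — final consonant /s/ (voiceless) → -jev → *umosjev*.

umosjev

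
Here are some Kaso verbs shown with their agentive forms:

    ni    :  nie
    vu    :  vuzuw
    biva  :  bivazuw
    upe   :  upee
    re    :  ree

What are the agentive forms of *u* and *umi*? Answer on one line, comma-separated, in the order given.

uzuw, umie

The pattern is front/back vowel harmony: -e when the last vowel of the stem is a front vowel (*ni*, *upe*, *re*); -zuw when the last vowel of the stem is a back vowel (*vu*, *biva*).
The last vowel of *u* is /u/, which is a back vowel, so the suffix is -zuw, giving *uzuw*.
The last vowel of *umi* is /i/, which is a front vowel, so the suffix is -e, giving *umie*.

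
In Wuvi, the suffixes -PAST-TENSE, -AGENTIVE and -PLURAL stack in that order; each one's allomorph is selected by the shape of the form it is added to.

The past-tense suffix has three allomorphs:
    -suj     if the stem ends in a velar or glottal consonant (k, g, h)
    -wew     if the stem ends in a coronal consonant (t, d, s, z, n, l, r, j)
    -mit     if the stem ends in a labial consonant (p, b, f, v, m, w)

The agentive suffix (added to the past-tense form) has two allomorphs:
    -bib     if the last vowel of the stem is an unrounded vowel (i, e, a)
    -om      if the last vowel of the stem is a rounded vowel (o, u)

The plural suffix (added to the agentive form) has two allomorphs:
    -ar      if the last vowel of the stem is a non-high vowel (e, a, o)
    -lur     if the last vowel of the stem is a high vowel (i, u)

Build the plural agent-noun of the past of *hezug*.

*hezug* — final consonant /g/ (velar/glottal) → -suj → *hezugsuj*.
The past-tense form *hezugsuj*: last vowel = /u/, a rounded vowel → -om → *hezugsujom*.
The agentive form *hezugsujom*: last vowel = /o/, a non-high vowel → -ar → *hezugsujomar*.

hezugsujomar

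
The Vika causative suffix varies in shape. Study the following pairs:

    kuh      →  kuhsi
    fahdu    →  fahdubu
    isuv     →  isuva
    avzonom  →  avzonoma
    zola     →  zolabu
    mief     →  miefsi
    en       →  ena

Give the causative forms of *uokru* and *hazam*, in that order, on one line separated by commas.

uokrubu, hazama

The pattern is voicing of the final sound: -si when the stem ends in a voiceless consonant (*kuh*, *mief*); -a when the stem ends in a voiced consonant (*isuv*, *avzonom*, *en*); -bu when the stem ends in a vowel (*fahdu*, *zola*).
*uokru* — final sound /u/ (a vowel) → -bu → *uokrubu*.
*hazam* — final sound /m/ (a voiced consonant) → -a → *hazama*.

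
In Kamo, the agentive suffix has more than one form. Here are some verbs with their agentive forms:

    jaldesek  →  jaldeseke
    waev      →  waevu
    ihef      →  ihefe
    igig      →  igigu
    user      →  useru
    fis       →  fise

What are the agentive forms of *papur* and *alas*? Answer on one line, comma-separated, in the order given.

The suffix is conditioned by the final consonant: -e when the stem ends in a voiceless consonant (*jaldesek*, *ihef*, *fis*); -u when the stem ends in a voiced consonant (*waev*, *igig*, *user*).
The final consonant of *papur* is /r/, which is voiced, so the suffix is -u, giving *papuru*.
The final consonant of *alas* is /s/, which is voiceless, so the suffix is -e, giving *alase*.

papuru, alase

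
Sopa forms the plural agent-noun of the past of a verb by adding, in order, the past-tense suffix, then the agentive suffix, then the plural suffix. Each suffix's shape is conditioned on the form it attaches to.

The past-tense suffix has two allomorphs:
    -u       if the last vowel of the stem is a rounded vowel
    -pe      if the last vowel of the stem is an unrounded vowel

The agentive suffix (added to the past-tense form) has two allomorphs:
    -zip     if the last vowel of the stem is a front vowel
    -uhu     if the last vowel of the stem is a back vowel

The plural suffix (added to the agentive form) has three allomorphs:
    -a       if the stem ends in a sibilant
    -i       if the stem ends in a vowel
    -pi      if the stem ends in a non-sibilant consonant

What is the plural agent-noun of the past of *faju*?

fajuuuhui

*faju*: last vowel = /u/, a rounded vowel → -u → *fajuu*.
The past-tense form *fajuu*: last vowel = /u/, a back vowel → -uhu → *fajuuuhu*.
Since the final sound of the agentive form *fajuuuhu* is /u/ (a vowel), it takes -i, giving *fajuuuhui*.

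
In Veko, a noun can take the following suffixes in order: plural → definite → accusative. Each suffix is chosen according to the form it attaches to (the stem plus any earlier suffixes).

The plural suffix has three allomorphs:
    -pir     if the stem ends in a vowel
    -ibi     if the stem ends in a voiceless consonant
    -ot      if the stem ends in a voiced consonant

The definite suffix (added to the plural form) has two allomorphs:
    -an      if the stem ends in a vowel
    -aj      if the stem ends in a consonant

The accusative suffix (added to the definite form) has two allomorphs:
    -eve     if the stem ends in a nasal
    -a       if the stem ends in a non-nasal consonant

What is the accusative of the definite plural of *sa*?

*sa*: final sound = /a/, a vowel → -pir → *sapir*.
Since the final sound of the plural form *sapir* is /r/ (a consonant), it takes -aj, giving *sapiraj*.
The definite form *sapiraj*: final consonant = /j/, non-nasal → -a → *sapiraja*.

sapiraja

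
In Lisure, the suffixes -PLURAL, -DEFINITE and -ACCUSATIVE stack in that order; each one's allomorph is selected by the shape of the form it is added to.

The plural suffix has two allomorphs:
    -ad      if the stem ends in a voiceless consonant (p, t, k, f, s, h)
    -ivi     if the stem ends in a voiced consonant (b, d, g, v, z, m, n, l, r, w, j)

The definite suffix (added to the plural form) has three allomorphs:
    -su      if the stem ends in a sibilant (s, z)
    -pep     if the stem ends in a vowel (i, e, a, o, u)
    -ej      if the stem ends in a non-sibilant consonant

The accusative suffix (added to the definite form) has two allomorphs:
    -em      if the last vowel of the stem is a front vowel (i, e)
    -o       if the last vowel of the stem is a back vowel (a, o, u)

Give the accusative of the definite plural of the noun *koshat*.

koshatadejem

The final consonant of *koshat* is /t/, which is voiceless, so the plural suffix is -ad, giving *koshatad*.
Since the final sound of the plural form *koshatad* is /d/ (a non-sibilant consonant), it takes -ej, giving *koshatadej*.
The last vowel of the definite form *koshatadej* is /e/, which is a front vowel, so the accusative suffix is -em, giving *koshatadejem*.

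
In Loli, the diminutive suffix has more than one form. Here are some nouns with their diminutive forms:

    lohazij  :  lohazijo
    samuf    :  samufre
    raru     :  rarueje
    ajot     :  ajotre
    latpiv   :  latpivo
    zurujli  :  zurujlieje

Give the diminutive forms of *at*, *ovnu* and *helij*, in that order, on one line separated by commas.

The pattern is voicing of the final sound: -re when the stem ends in a voiceless consonant (*samuf*, *ajot*); -o when the stem ends in a voiced consonant (*lohazij*, *latpiv*); -eje when the stem ends in a vowel (*raru*, *zurujli*).
*at*: final sound = /t/, a voiceless consonant → -re → *atre*.
The final sound of *ovnu* is /u/, which is a vowel, so the suffix is -eje, giving *ovnueje*.
*helij* — final sound /j/ (a voiced consonant) → -o → *helijo*.

atre, ovnueje, helijo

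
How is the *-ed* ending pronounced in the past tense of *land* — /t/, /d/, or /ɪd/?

The stem *land* ends in /t/ or /d/.
The -ed suffix is realized as /ɪd/ after /t, d/; as /t/ after other voiceless consonants; and as /d/ after other voiced sounds.
So -ed on *land* is pronounced /ɪd/.

/ɪd/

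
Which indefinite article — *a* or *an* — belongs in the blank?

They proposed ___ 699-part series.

The indefinite article is chosen by the initial *sound* of the following word, not its spelling.
The number *699* is spoken "six hundred …", beginning with /sɪks/ — a consonant sound.
So the article is *a*: They proposed a 699-part series.

a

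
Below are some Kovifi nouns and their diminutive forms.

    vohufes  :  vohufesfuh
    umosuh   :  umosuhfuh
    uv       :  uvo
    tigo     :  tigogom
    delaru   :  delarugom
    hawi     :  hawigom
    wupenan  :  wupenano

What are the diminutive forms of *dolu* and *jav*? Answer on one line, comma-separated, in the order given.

dolugom, javo

The pattern is voicing of the final sound: -fuh when the stem ends in a voiceless consonant (*vohufes*, *umosuh*); -o when the stem ends in a voiced consonant (*uv*, *wupenan*); -gom when the stem ends in a vowel (*tigo*, *delaru*, *hawi*).
The final sound of *dolu* is /u/, which is a vowel, so the suffix is -gom, giving *dolugom*.
*jav*: final sound = /v/, a voiced consonant → -o → *javo*.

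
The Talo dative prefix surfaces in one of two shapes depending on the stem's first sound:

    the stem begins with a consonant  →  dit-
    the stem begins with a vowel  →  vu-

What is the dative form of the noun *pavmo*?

ditpavmo

*pavmo*: first sound = /p/, a consonant → dit- → *ditpavmo*.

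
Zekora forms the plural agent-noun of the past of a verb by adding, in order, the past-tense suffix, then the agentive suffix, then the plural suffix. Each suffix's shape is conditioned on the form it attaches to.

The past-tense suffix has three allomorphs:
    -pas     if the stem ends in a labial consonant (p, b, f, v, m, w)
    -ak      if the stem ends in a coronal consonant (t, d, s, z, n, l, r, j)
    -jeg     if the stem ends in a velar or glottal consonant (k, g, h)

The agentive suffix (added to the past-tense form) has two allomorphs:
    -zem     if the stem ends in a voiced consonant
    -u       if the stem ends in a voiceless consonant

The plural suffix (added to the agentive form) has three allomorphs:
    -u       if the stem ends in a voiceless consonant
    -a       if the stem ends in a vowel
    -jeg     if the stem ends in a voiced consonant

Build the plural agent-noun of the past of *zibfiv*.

Since the final consonant of *zibfiv* is /v/ (labial), it takes -pas, giving *zibfivpas*.
The past-tense form *zibfivpas*: final consonant = /s/, voiceless → -u → *zibfivpasu*.
The agentive form *zibfivpasu* — final sound /u/ (a vowel) → -a → *zibfivpasua*.

zibfivpasua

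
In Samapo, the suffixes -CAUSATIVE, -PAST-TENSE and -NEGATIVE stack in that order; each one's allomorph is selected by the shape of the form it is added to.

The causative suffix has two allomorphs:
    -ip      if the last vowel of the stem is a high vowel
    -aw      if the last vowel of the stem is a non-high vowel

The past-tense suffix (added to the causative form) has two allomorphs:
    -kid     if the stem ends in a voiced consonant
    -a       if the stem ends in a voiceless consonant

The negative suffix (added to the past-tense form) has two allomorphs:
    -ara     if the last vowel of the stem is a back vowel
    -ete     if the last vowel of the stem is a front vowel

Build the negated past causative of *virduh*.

virduhipaara

*virduh* — last vowel /u/ (a high vowel) → -ip → *virduhip*.
Since the final consonant of the causative form *virduhip* is /p/ (voiceless), it takes -a, giving *virduhipa*.
The past-tense form *virduhipa*: last vowel = /a/, a back vowel → -ara → *virduhipaara*.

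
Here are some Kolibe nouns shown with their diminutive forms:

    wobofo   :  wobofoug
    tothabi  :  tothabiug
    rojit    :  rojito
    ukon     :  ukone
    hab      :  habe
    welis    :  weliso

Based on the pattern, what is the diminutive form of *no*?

noug

The pattern is voicing of the final sound: -o when the stem ends in a voiceless consonant (*rojit*, *welis*); -e when the stem ends in a voiced consonant (*ukon*, *hab*); -ug when the stem ends in a vowel (*wobofo*, *tothabi*).
The final sound of *no* is /o/, which is a vowel, so the suffix is -ug, giving *noug*.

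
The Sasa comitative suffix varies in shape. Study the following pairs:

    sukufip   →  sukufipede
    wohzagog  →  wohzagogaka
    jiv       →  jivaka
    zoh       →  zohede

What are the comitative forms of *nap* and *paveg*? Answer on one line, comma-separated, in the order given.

The pattern is voicing of the final consonant: -ede when the stem ends in a voiceless consonant (*sukufip*, *zoh*); -aka when the stem ends in a voiced consonant (*wohzagog*, *jiv*).
*nap* — final consonant /p/ (voiceless) → -ede → *napede*.
*paveg* — final consonant /g/ (voiced) → -aka → *pavegaka*.

napede, pavegaka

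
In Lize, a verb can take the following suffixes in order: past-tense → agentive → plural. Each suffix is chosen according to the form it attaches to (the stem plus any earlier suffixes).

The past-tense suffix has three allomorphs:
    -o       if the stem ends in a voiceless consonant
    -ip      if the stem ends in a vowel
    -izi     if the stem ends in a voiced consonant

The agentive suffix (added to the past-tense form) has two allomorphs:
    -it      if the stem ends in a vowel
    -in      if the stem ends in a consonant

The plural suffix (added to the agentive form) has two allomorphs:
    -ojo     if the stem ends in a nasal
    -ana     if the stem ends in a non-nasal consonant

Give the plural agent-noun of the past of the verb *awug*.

awugiziitana

Since the final sound of *awug* is /g/ (a voiced consonant), it takes -izi, giving *awugizi*.
The final sound of the past-tense form *awugizi* is /i/, which is a vowel, so the agentive suffix is -it, giving *awugiziit*.
Since the final consonant of the agentive form *awugiziit* is /t/ (non-nasal), it takes -ana, giving *awugiziitana*.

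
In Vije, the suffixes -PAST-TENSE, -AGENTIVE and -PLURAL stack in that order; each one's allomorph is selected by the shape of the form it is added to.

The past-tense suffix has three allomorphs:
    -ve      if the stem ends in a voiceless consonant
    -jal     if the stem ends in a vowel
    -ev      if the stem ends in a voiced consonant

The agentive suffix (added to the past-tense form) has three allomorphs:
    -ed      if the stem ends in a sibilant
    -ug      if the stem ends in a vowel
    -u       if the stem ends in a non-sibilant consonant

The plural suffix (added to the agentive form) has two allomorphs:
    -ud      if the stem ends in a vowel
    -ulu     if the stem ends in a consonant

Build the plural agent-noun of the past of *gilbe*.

*gilbe*: final sound = /e/, a vowel → -jal → *gilbejal*.
The final sound of the past-tense form *gilbejal* is /l/, which is a non-sibilant consonant, so the agentive suffix is -u, giving *gilbejalu*.
Since the final sound of the agentive form *gilbejalu* is /u/ (a vowel), it takes -ud, giving *gilbejaluud*.

gilbejaluud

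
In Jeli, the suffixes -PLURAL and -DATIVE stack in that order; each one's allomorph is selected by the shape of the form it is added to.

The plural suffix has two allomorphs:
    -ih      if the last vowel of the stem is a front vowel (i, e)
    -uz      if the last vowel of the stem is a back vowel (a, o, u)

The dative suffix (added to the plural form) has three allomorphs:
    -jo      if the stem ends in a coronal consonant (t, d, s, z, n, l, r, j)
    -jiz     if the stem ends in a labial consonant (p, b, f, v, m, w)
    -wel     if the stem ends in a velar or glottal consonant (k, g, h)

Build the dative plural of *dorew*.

*dorew*: last vowel = /e/, a front vowel → -ih → *dorewih*.
Since the final consonant of the plural form *dorewih* is /h/ (velar/glottal), it takes -wel, giving *dorewihwel*.

dorewihwel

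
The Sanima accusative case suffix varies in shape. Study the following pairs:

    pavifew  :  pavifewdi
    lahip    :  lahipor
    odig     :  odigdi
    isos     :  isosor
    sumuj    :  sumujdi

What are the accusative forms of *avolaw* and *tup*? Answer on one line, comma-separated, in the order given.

The alternation tracks the final consonant of the stem — -or when the stem ends in a voiceless consonant (*lahip*, *isos*); -di when the stem ends in a voiced consonant (*pavifew*, *odig*, *sumuj*).
Since the final consonant of *avolaw* is /w/ (voiced), it takes -di, giving *avolawdi*.
The final consonant of *tup* is /p/, which is voiceless, so the suffix is -or, giving *tupor*.

avolawdi, tupor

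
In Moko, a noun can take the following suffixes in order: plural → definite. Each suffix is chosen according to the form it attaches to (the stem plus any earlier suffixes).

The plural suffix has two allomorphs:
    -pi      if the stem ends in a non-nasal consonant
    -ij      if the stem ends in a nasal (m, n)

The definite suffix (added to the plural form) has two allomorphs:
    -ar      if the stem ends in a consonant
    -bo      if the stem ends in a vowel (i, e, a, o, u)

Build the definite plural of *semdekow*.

*semdekow*: final consonant = /w/, non-nasal → -pi → *semdekowpi*.
The plural form *semdekowpi* — final sound /i/ (a vowel) → -bo → *semdekowpibo*.

semdekowpibo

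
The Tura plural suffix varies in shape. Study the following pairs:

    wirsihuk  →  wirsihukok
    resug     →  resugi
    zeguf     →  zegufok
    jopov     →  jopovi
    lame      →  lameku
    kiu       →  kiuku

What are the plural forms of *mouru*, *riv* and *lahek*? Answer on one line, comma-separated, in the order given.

mouruku, rivi, lahekok

The suffix is conditioned by the final sound: -ok when the stem ends in a voiceless consonant (*wirsihuk*, *zeguf*); -i when the stem ends in a voiced consonant (*resug*, *jopov*); -ku when the stem ends in a vowel (*lame*, *kiu*).
The final sound of *mouru* is /u/, which is a vowel, so the suffix is -ku, giving *mouruku*.
*riv* — final sound /v/ (a voiced consonant) → -i → *rivi*.
*lahek*: final sound = /k/, a voiceless consonant → -ok → *lahekok*.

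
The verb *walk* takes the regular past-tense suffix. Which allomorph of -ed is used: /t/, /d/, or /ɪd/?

The stem *walk* ends in a voiceless consonant other than /t/.
The -ed suffix is realized as /ɪd/ after /t, d/; as /t/ after other voiceless consonants; and as /d/ after other voiced sounds.
So -ed on *walk* is pronounced /t/.

/t/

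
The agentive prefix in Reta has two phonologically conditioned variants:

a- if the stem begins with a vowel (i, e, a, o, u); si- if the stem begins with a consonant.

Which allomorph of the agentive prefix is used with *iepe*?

a-

Since the first sound of *iepe* is /i/ (a vowel), it takes a-.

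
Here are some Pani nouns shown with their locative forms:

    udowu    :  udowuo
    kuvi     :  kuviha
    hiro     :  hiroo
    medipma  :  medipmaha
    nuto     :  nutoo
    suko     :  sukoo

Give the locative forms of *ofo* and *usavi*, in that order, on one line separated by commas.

Looking at the last vowel of each stem: -o when the last vowel of the stem is a rounded vowel (*udowu*, *hiro*, *nuto*, *suko*); -ha when the last vowel of the stem is an unrounded vowel (*kuvi*, *medipma*).
The last vowel of *ofo* is /o/, which is a rounded vowel, so the suffix is -o, giving *ofoo*.
Since the last vowel of *usavi* is /i/ (an unrounded vowel), it takes -ha, giving *usaviha*.

ofoo, usaviha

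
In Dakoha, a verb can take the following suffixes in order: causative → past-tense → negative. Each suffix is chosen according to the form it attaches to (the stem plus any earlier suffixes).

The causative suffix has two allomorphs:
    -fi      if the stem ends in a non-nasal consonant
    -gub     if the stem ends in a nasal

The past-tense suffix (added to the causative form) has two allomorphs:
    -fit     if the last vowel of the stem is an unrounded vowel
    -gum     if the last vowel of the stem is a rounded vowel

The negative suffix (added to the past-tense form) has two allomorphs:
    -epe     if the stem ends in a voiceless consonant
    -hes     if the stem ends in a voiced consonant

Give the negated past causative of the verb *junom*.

*junom* — final consonant /m/ (a nasal) → -gub → *junomgub*.
The causative form *junomgub*: last vowel = /u/, a rounded vowel → -gum → *junomgubgum*.
The final consonant of the past-tense form *junomgubgum* is /m/, which is voiced, so the negative suffix is -hes, giving *junomgubgumhes*.

junomgubgumhes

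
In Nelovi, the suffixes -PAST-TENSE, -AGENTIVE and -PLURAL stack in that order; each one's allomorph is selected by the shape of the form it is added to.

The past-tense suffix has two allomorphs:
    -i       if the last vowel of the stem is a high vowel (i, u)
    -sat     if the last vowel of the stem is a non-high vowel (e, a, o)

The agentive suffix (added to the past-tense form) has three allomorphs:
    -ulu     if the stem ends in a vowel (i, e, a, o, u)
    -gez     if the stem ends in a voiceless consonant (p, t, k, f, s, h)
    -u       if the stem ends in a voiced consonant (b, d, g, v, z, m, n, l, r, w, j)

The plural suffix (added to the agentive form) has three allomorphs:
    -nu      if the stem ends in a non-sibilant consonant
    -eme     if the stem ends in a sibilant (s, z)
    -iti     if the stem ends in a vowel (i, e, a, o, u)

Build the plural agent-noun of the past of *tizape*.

The last vowel of *tizape* is /e/, which is a non-high vowel, so the past-tense suffix is -sat, giving *tizapesat*.
The past-tense form *tizapesat* — final sound /t/ (a voiceless consonant) → -gez → *tizapesatgez*.
The final sound of the agentive form *tizapesatgez* is /z/, which is a sibilant, so the plural suffix is -eme, giving *tizapesatgezeme*.

tizapesatgezeme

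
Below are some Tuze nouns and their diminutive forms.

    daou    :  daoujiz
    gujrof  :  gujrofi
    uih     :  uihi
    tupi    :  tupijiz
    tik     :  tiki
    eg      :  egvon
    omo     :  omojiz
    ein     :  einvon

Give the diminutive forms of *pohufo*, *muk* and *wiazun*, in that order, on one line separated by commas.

pohufojiz, muki, wiazunvon

Looking at the final sound of each stem: -i when the stem ends in a voiceless consonant (*gujrof*, *uih*, *tik*); -von when the stem ends in a voiced consonant (*eg*, *ein*); -jiz when the stem ends in a vowel (*daou*, *tupi*, *omo*).
Since the final sound of *pohufo* is /o/ (a vowel), it takes -jiz, giving *pohufojiz*.
*muk*: final sound = /k/, a voiceless consonant → -i → *muki*.
Since the final sound of *wiazun* is /n/ (a voiced consonant), it takes -von, giving *wiazunvon*.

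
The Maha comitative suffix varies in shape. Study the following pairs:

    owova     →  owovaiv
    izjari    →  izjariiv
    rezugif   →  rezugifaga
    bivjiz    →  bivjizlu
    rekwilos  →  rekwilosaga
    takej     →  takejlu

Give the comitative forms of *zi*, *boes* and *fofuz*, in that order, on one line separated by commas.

Looking at the final sound of each stem: -aga when the stem ends in a voiceless consonant (*rezugif*, *rekwilos*); -lu when the stem ends in a voiced consonant (*bivjiz*, *takej*); -iv when the stem ends in a vowel (*owova*, *izjari*).
Since the final sound of *zi* is /i/ (a vowel), it takes -iv, giving *ziiv*.
Since the final sound of *boes* is /s/ (a voiceless consonant), it takes -aga, giving *boesaga*.
Since the final sound of *fofuz* is /z/ (a voiced consonant), it takes -lu, giving *fofuzlu*.

ziiv, boesaga, fofuzlu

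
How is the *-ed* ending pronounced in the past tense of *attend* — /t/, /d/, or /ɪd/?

/ɪd/

The stem *attend* ends in /t/ or /d/.
The -ed suffix is realized as /ɪd/ after /t, d/; as /t/ after other voiceless consonants; and as /d/ after other voiced sounds.
So -ed on *attend* is pronounced /ɪd/.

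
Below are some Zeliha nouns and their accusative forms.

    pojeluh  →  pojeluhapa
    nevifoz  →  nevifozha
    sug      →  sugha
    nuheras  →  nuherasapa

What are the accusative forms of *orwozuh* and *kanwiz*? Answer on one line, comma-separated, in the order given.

The alternation tracks the final consonant of the stem — -apa when the stem ends in a voiceless consonant (*pojeluh*, *nuheras*); -ha when the stem ends in a voiced consonant (*nevifoz*, *sug*).
*orwozuh*: final consonant = /h/, voiceless → -apa → *orwozuhapa*.
Since the final consonant of *kanwiz* is /z/ (voiced), it takes -ha, giving *kanwizha*.

orwozuhapa, kanwizha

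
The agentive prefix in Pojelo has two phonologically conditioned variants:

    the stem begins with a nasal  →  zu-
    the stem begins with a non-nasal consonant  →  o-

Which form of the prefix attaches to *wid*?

o-

Since the first consonant of *wid* is /w/ (non-nasal), it takes o-.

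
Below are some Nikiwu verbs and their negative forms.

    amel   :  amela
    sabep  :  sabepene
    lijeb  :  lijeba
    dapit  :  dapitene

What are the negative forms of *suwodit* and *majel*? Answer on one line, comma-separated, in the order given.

suwoditene, majela

The suffix is conditioned by the final consonant: -ene when the stem ends in a voiceless consonant (*sabep*, *dapit*); -a when the stem ends in a voiced consonant (*amel*, *lijeb*).
*suwodit* — final consonant /t/ (voiceless) → -ene → *suwoditene*.
*majel*: final consonant = /l/, voiced → -a → *majela*.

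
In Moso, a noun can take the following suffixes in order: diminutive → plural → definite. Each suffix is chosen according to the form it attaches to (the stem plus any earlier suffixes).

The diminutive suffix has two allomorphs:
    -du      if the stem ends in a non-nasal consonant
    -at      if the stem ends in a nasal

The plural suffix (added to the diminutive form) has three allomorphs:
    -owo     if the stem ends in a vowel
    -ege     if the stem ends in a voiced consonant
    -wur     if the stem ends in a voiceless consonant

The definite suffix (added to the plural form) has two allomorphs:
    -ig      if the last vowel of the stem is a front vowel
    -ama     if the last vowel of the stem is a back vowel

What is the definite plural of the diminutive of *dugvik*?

dugvikduowoama

The final consonant of *dugvik* is /k/, which is non-nasal, so the diminutive suffix is -du, giving *dugvikdu*.
The diminutive form *dugvikdu* — final sound /u/ (a vowel) → -owo → *dugvikduowo*.
The plural form *dugvikduowo* — last vowel /o/ (a back vowel) → -ama → *dugvikduowoama*.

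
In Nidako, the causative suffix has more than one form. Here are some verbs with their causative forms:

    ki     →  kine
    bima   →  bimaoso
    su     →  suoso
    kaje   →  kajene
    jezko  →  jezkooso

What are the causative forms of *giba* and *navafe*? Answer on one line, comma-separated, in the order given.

gibaoso, navafene

The suffix is conditioned by the last vowel: -ne when the last vowel of the stem is a front vowel (*ki*, *kaje*); -oso when the last vowel of the stem is a back vowel (*bima*, *su*, *jezko*).
*giba*: last vowel = /a/, a back vowel → -oso → *gibaoso*.
The last vowel of *navafe* is /e/, which is a front vowel, so the suffix is -ne, giving *navafene*.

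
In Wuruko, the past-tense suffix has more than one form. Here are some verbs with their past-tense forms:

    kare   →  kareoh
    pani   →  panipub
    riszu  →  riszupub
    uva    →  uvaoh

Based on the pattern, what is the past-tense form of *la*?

Looking at the last vowel of each stem: -pub when the last vowel of the stem is a high vowel (*pani*, *riszu*); -oh when the last vowel of the stem is a non-high vowel (*kare*, *uva*).
Since the last vowel of *la* is /a/ (a non-high vowel), it takes -oh, giving *laoh*.

laoh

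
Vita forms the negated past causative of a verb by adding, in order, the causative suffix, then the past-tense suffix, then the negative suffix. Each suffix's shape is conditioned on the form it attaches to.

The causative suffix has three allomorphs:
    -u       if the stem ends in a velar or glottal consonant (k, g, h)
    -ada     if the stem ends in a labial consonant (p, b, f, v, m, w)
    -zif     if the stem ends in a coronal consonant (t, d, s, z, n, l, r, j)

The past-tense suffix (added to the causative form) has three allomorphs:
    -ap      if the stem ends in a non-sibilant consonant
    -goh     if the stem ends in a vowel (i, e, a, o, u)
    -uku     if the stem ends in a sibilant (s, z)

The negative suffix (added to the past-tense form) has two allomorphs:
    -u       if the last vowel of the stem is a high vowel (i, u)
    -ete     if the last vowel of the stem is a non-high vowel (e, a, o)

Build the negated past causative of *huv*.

The final consonant of *huv* is /v/, which is labial, so the causative suffix is -ada, giving *huvada*.
The causative form *huvada*: final sound = /a/, a vowel → -goh → *huvadagoh*.
Since the last vowel of the past-tense form *huvadagoh* is /o/ (a non-high vowel), it takes -ete, giving *huvadagohete*.

huvadagohete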